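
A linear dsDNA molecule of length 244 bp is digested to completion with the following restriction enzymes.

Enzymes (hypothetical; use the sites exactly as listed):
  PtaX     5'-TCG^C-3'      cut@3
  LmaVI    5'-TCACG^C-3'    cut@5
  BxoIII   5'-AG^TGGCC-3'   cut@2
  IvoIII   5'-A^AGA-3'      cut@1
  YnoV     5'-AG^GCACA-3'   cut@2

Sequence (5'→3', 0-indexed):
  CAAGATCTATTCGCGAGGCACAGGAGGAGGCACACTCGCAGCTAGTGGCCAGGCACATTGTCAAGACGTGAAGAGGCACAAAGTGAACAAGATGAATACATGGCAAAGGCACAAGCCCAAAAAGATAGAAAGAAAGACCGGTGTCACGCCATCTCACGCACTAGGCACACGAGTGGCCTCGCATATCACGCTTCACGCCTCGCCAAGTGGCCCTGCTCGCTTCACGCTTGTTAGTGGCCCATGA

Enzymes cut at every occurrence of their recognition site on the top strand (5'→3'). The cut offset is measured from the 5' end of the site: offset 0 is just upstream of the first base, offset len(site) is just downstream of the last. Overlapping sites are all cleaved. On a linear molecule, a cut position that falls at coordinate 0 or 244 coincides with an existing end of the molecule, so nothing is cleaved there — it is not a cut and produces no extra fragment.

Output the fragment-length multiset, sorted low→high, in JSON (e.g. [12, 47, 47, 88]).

Scan for sites:
  PtaX TCGC/3: at [10, 35, 178, 199, 216] ⇒ [13, 38, 181, 202, 219]
  LmaVI TCACGC/5: at [143, 153, 185, 192, 221] ⇒ [148, 158, 190, 197, 226]
  BxoIII AGTGGCC/2: at [43, 171, 205, 232] ⇒ [45, 173, 207, 234]
  IvoIII AAGA/1: at [1, 62, 70, 88, 121, 129, 133] ⇒ [2, 63, 71, 89, 122, 130, 134]
  YnoV AGGCACA/2: at [15, 27, 50, 73, 106, 162] ⇒ [17, 29, 52, 75, 108, 164]

All cut coordinates (distinct, sorted): [2, 13, 17, 29, 38, 45, 52, 63, 71, 75, 89, 108, 122, 130, 134, 148, 158, 164, 173, 181, 190, 197, 202, 207, 219, 226, 234]

Fragments:
  [0,2): 2 bp
  [2,13): 11 bp
  [13,17): 4 bp
  [17,29): 12 bp
  [29,38): 9 bp
  [38,45): 7 bp
  [45,52): 7 bp
  [52,63): 11 bp
  [63,71): 8 bp
  [71,75): 4 bp
  [75,89): 14 bp
  [89,108): 19 bp
  [108,122): 14 bp
  [122,130): 8 bp
  [130,134): 4 bp
  [134,148): 14 bp
  [148,158): 10 bp
  [158,164): 6 bp
  [164,173): 9 bp
  [173,181): 8 bp
  [181,190): 9 bp
  [190,197): 7 bp
  [197,202): 5 bp
  [202,207): 5 bp
  [207,219): 12 bp
  [219,226): 7 bp
  [226,234): 8 bp
  [234,244): 10 bp

[2,4,4,4,5,5,6,7,7,7,7,8,8,8,8,9,9,9,10,10,11,11,12,12,14,14,14,19]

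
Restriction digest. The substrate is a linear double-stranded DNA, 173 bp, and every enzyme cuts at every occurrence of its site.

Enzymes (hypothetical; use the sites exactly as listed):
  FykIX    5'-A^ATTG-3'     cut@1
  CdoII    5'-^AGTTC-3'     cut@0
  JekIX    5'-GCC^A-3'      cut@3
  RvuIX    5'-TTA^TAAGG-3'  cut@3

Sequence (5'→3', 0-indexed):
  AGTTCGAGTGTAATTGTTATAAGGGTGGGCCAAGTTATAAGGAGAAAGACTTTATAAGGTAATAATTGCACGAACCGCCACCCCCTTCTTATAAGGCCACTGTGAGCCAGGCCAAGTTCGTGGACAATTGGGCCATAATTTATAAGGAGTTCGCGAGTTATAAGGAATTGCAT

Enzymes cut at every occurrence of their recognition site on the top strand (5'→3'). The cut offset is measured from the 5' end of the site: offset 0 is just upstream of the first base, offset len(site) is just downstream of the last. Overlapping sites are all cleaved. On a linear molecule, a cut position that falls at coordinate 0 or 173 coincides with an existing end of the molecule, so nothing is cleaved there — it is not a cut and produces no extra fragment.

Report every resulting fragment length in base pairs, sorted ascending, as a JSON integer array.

[1,5,5,6,6,7,7,7,8,8,10,10,12,12,12,12,13,15,17]

Scan for sites:
  FykIX (AATTG, off=1): starts [11, 63, 125, 165] → cuts [12, 64, 126, 166]
  CdoII (AGTTC, off=0): starts [0, 114, 147] → cuts [114, 147] (position 0 is a terminus of the linear molecule — no cut)
  JekIX (GCCA, off=3): starts [28, 76, 95, 105, 110, 131] → cuts [31, 79, 98, 108, 113, 134]
  RvuIX (TTATAAGG, off=3): starts [16, 34, 51, 88, 139, 157] → cuts [19, 37, 54, 91, 142, 160]

All cut coordinates (distinct, sorted): [12, 19, 31, 37, 54, 64, 79, 91, 98, 108, 113, 114, 126, 134, 142, 147, 160, 166]

Fragments:
  [0,12): 12 bp
  [12,19): 7 bp
  [19,31): 12 bp
  [31,37): 6 bp
  [37,54): 17 bp
  [54,64): 10 bp
  [64,79): 15 bp
  [79,91): 12 bp
  [91,98): 7 bp
  [98,108): 10 bp
  [108,113): 5 bp
  [113,114): 1 bp
  [114,126): 12 bp
  [126,134): 8 bp
  [134,142): 8 bp
  [142,147): 5 bp
  [147,160): 13 bp
  [160,166): 6 bp
  [166,173): 7 bp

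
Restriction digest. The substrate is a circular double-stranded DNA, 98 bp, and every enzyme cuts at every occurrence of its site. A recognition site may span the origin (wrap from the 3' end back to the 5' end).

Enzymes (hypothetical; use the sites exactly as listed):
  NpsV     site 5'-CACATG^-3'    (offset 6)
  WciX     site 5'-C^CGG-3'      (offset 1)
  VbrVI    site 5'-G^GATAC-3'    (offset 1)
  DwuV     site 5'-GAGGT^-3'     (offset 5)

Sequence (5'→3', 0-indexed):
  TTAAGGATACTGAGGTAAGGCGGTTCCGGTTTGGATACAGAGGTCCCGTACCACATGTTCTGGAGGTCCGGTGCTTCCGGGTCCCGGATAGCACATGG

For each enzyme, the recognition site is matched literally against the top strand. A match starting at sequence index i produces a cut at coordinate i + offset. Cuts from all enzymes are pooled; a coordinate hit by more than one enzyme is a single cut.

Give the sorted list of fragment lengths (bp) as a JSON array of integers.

Site scan:
  NpsV CACATG/6: at [51, 91] ⇒ [57, 97]
  WciX CCGG/1: at [25, 67, 76, 83] ⇒ [26, 68, 77, 84]
  VbrVI GGATAC/1: at [4, 32] ⇒ [5, 33]
  DwuV GAGGT/5: at [11, 39, 62] ⇒ [16, 44, 67]

Pooled cuts: [5, 16, 26, 33, 44, 57, 67, 68, 77, 84, 97]

Fragments:
  5→16: 11 bp
  16→26: 10 bp
  26→33: 7 bp
  33→44: 11 bp
  44→57: 13 bp
  57→67: 10 bp
  67→68: 1 bp
  68→77: 9 bp
  77→84: 7 bp
  84→97: 13 bp
  97→5 (wrap): 98-97+5 = 6 bp

[1,6,7,7,9,10,10,11,11,13,13]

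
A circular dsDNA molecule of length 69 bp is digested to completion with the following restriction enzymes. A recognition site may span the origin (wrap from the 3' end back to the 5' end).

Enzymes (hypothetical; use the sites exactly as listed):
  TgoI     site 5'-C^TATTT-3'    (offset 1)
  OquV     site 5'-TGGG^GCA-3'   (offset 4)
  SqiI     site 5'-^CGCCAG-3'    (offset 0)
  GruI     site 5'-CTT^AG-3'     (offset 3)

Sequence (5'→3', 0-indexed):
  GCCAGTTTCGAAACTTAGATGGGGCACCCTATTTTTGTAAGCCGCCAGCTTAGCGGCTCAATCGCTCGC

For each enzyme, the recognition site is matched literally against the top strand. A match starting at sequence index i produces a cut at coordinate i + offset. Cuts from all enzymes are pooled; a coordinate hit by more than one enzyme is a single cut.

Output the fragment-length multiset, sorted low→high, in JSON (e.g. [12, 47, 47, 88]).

Scan for sites:
  TgoI CTATTT/1: at [28] ⇒ [29]
  OquV TGGGGCA/4: at [19] ⇒ [23]
  SqiI CGCCAG/0: at [42, 68] ⇒ [42, 68]
  GruI CTTAG/3: at [13, 48] ⇒ [16, 51]

All cut coordinates (distinct, sorted): [16, 23, 29, 42, 51, 68]

Fragments:
  16→23: 7 bp
  23→29: 6 bp
  29→42: 13 bp
  42→51: 9 bp
  51→68: 17 bp
  68→16 (wrap): 69-68+16 = 17 bp

[6,7,9,13,17,17]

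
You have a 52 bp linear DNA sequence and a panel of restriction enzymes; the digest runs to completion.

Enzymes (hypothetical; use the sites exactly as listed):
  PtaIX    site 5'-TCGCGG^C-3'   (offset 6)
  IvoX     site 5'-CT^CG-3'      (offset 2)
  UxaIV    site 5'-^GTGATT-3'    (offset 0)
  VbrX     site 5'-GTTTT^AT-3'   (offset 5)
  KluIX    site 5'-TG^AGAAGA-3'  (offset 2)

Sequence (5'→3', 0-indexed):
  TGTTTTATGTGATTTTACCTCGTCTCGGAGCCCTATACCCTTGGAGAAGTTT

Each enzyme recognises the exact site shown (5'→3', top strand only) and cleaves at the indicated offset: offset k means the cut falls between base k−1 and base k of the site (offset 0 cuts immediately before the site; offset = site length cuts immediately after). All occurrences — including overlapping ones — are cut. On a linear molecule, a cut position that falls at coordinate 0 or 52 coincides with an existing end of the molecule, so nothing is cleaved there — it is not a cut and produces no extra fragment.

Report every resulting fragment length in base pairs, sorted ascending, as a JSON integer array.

[2,5,6,12,27]

Per-enzyme occurrences:
  PtaIX (TCGCGGC, off=6): no sites
  IvoX CTCG/2: at [18, 23] ⇒ [20, 25]
  UxaIV GTGATT/0: at [8] ⇒ [8]
  VbrX GTTTTAT/5: at [1] ⇒ [6]
  KluIX (TGAGAAGA, off=2): no sites

Pooled cuts: [6, 8, 20, 25]

Fragments:
  [0,6): 6 bp
  [6,8): 2 bp
  [8,20): 12 bp
  [20,25): 5 bp
  [25,52): 27 bp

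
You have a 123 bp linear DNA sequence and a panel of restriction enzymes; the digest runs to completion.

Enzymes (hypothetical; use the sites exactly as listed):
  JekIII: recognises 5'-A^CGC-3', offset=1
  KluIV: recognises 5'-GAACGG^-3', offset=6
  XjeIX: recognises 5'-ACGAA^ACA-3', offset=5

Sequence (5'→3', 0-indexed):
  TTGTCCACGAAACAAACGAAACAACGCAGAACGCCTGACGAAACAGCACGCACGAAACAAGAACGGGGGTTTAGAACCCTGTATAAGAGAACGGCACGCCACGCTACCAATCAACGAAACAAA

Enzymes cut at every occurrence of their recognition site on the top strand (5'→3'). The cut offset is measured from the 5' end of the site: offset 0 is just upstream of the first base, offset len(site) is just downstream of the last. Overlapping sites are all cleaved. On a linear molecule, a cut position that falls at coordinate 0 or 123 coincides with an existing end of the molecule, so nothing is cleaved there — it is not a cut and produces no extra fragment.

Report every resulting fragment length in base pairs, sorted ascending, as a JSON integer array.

Site scan:
  JekIII (ACGC, off=1): starts [23, 30, 47, 95, 100] → cuts [24, 31, 48, 96, 101]
  KluIV (GAACGG, off=6): starts [60, 88] → cuts [66, 94]
  XjeIX (ACGAAACA, off=5): starts [6, 15, 37, 51, 113] → cuts [11, 20, 42, 56, 118]

All cut coordinates (distinct, sorted): [11, 20, 24, 31, 42, 48, 56, 66, 94, 96, 101, 118]

Fragments:
  [0,11): 11 bp
  [11,20): 9 bp
  [20,24): 4 bp
  [24,31): 7 bp
  [31,42): 11 bp
  [42,48): 6 bp
  [48,56): 8 bp
  [56,66): 10 bp
  [66,94): 28 bp
  [94,96): 2 bp
  [96,101): 5 bp
  [101,118): 17 bp
  [118,123): 5 bp

[2,4,5,5,6,7,8,9,10,11,11,17,28]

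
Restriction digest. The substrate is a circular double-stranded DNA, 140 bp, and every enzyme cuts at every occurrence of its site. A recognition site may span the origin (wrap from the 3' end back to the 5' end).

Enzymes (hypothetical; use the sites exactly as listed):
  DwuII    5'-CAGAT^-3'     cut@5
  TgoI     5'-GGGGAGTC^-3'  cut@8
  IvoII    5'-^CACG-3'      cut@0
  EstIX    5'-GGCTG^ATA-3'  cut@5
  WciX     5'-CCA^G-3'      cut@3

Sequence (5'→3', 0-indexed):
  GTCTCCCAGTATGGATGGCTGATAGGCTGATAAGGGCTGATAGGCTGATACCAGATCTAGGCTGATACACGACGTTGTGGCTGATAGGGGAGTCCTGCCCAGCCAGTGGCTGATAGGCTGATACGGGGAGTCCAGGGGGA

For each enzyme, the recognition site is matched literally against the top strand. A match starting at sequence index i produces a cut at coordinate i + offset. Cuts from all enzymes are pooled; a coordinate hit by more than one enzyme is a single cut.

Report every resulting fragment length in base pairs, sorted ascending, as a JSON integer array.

Scan for sites:
  DwuII CAGAT/5: at [51] ⇒ [56]
  TgoI GGGGAGTC/8: at [86, 124, 135] ⇒ [3, 94, 132]
  IvoII CACG/0: at [67] ⇒ [67]
  EstIX GGCTGATA/5: at [16, 24, 34, 42, 59, 78, 107, 115] ⇒ [21, 29, 39, 47, 64, 83, 112, 120]
  WciX CCAG/3: at [5, 50, 98, 102, 131] ⇒ [8, 53, 101, 105, 134]

Pooled cuts: [3, 8, 21, 29, 39, 47, 53, 56, 64, 67, 83, 94, 101, 105, 112, 120, 132, 134]

Fragment lengths:
  3→8: 5 bp
  8→21: 13 bp
  21→29: 8 bp
  29→39: 10 bp
  39→47: 8 bp
  47→53: 6 bp
  53→56: 3 bp
  56→64: 8 bp
  64→67: 3 bp
  67→83: 16 bp
  83→94: 11 bp
  94→101: 7 bp
  101→105: 4 bp
  105→112: 7 bp
  112→120: 8 bp
  120→132: 12 bp
  132→134: 2 bp
  134→3 (wrap): 140-134+3 = 9 bp

[2,3,3,4,5,6,7,7,8,8,8,8,9,10,11,12,13,16]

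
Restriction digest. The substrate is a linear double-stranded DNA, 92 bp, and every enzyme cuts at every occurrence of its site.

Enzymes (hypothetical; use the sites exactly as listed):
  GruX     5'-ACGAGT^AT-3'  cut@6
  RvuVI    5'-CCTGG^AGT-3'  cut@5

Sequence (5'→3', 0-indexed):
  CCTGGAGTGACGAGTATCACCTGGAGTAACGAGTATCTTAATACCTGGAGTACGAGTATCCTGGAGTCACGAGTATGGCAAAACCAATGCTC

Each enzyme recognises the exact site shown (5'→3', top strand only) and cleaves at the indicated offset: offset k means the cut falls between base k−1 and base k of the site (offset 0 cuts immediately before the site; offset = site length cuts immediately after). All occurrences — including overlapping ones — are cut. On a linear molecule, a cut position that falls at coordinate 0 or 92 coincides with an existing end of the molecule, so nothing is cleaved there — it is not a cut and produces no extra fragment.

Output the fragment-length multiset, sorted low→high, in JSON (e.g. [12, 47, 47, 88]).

Per-enzyme occurrences:
  GruX (ACGAGTAT, off=6): starts [9, 28, 51, 68] → cuts [15, 34, 57, 74]
  RvuVI (CCTGGAGT, off=5): starts [0, 19, 43, 59] → cuts [5, 24, 48, 64]

Pooled cuts: [5, 15, 24, 34, 48, 57, 64, 74]

Fragment lengths:
  [0,5): 5 bp
  [5,15): 10 bp
  [15,24): 9 bp
  [24,34): 10 bp
  [34,48): 14 bp
  [48,57): 9 bp
  [57,64): 7 bp
  [64,74): 10 bp
  [74,92): 18 bp

[5,7,9,9,10,10,10,14,18]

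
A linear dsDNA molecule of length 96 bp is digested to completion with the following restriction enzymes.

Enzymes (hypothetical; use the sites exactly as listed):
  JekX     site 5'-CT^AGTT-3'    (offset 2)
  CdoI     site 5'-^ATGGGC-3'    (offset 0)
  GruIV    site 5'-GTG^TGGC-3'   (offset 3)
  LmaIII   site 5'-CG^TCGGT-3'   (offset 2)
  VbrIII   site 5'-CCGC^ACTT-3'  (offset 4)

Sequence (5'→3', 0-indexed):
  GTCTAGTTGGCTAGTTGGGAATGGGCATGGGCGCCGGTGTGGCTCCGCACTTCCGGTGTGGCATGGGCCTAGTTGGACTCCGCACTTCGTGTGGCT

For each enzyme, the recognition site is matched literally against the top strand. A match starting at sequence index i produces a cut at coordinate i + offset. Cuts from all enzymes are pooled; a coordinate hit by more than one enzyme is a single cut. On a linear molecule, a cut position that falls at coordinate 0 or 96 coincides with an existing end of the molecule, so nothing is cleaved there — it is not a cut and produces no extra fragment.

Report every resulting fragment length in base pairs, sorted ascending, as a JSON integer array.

[4,4,5,6,8,8,8,8,9,10,13,13]

Site scan:
  JekX CTAGTT/2: at [2, 10, 68] ⇒ [4, 12, 70]
  CdoI ATGGGC/0: at [20, 26, 62] ⇒ [20, 26, 62]
  GruIV GTGTGGC/3: at [36, 55, 88] ⇒ [39, 58, 91]
  LmaIII (CGTCGGT, off=2): no sites
  VbrIII CCGCACTT/4: at [44, 79] ⇒ [48, 83]

Pooled cuts: [4, 12, 20, 26, 39, 48, 58, 62, 70, 83, 91]

Fragments:
  [0,4): 4 bp
  [4,12): 8 bp
  [12,20): 8 bp
  [20,26): 6 bp
  [26,39): 13 bp
  [39,48): 9 bp
  [48,58): 10 bp
  [58,62): 4 bp
  [62,70): 8 bp
  [70,83): 13 bp
  [83,91): 8 bp
  [91,96): 5 bp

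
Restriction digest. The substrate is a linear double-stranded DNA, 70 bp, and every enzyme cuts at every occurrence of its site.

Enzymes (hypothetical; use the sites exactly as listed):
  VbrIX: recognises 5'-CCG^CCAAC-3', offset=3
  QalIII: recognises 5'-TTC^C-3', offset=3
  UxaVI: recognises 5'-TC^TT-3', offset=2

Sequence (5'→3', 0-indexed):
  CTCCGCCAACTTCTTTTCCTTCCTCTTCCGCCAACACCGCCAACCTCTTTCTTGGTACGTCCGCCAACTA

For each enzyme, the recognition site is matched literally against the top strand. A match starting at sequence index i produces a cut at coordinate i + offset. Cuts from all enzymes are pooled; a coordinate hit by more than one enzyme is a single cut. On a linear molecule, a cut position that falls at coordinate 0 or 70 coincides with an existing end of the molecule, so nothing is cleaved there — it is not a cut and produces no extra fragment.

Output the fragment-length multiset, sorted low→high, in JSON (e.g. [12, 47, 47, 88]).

Scan for sites:
  VbrIX CCGCCAAC/3: at [2, 27, 36, 60] ⇒ [5, 30, 39, 63]
  QalIII TTCC/3: at [15, 19, 25] ⇒ [18, 22, 28]
  UxaVI TCTT/2: at [11, 23, 45, 49] ⇒ [13, 25, 47, 51]

Pooled cuts: [5, 13, 18, 22, 25, 28, 30, 39, 47, 51, 63]

Fragment lengths:
  [0,5): 5 bp
  [5,13): 8 bp
  [13,18): 5 bp
  [18,22): 4 bp
  [22,25): 3 bp
  [25,28): 3 bp
  [28,30): 2 bp
  [30,39): 9 bp
  [39,47): 8 bp
  [47,51): 4 bp
  [51,63): 12 bp
  [63,70): 7 bp

[2,3,3,4,4,5,5,7,8,8,9,12]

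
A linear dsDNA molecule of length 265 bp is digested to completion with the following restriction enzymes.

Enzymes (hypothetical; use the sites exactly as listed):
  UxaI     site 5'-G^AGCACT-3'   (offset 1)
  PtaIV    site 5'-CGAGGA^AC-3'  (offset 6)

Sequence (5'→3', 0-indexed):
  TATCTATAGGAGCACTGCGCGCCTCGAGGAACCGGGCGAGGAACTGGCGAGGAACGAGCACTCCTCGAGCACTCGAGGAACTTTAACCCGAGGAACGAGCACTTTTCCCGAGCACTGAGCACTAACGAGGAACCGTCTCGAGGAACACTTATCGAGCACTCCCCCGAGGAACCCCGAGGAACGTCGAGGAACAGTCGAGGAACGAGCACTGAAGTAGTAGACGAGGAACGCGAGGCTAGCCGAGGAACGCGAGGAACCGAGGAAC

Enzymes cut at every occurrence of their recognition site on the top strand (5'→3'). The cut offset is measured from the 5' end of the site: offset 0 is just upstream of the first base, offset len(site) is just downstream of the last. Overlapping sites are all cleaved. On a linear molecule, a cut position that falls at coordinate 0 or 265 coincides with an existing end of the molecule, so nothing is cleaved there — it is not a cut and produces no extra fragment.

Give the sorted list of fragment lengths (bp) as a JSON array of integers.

[2,3,3,3,7,8,9,10,10,10,10,11,11,11,12,12,13,13,14,15,16,19,20,23]

Site scan:
  UxaI (GAGCACT, off=1): starts [9, 55, 66, 96, 109, 116, 153, 203] → cuts [10, 56, 67, 97, 110, 117, 154, 204]
  PtaIV (CGAGGAAC, off=6): starts [24, 36, 47, 73, 88, 125, 138, 164, 174, 184, 195, 221, 240, 249, 257] → cuts [30, 42, 53, 79, 94, 131, 144, 170, 180, 190, 201, 227, 246, 255, 263]

All cut coordinates (distinct, sorted): [10, 30, 42, 53, 56, 67, 79, 94, 97, 110, 117, 131, 144, 154, 170, 180, 190, 201, 204, 227, 246, 255, 263]

Fragment lengths:
  [0,10): 10 bp
  [10,30): 20 bp
  [30,42): 12 bp
  [42,53): 11 bp
  [53,56): 3 bp
  [56,67): 11 bp
  [67,79): 12 bp
  [79,94): 15 bp
  [94,97): 3 bp
  [97,110): 13 bp
  [110,117): 7 bp
  [117,131): 14 bp
  [131,144): 13 bp
  [144,154): 10 bp
  [154,170): 16 bp
  [170,180): 10 bp
  [180,190): 10 bp
  [190,201): 11 bp
  [201,204): 3 bp
  [204,227): 23 bp
  [227,246): 19 bp
  [246,255): 9 bp
  [255,263): 8 bp
  [263,265): 2 bp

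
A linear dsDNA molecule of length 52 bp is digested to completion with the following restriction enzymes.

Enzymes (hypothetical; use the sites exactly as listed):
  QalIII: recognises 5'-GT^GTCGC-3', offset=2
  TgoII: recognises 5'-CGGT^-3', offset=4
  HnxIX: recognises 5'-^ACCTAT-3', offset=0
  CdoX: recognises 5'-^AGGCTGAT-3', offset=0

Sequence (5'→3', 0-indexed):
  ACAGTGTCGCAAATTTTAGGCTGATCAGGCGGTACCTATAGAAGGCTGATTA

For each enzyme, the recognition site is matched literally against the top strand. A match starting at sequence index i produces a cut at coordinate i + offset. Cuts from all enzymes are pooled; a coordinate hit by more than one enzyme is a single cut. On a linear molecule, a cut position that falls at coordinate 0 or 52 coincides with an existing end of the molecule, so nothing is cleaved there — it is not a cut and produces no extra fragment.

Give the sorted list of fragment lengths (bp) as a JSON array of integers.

[5,9,10,12,16]

Per-enzyme occurrences:
  QalIII (GTGTCGC, off=2): starts [3] → cuts [5]
  TgoII (CGGT, off=4): starts [29] → cuts [33]
  HnxIX (ACCTAT, off=0): starts [33] → cuts [33]
  CdoX (AGGCTGAT, off=0): starts [17, 42] → cuts [17, 42]

All cut coordinates (distinct, sorted): [5, 17, 33, 42]

Fragment lengths:
  [0,5): 5 bp
  [5,17): 12 bp
  [17,33): 16 bp
  [33,42): 9 bp
  [42,52): 10 bp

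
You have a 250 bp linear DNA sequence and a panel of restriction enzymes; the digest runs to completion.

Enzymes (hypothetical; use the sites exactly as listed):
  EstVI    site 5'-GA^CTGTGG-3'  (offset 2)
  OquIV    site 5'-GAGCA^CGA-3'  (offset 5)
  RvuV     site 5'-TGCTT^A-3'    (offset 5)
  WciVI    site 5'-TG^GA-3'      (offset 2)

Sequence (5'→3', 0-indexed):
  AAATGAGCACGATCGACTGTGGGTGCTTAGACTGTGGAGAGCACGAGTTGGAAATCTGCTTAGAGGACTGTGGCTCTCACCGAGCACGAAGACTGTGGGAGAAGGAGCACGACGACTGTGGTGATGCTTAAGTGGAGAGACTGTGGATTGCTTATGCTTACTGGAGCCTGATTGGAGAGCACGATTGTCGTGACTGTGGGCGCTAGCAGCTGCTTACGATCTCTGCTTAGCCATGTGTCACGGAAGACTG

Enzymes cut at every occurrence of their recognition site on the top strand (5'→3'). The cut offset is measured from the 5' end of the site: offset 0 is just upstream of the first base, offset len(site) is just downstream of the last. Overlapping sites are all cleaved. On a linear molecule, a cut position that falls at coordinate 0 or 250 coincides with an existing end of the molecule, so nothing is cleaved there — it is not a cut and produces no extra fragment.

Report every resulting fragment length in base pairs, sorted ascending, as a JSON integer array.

Scan for sites:
  EstVI (GACTGTGG, off=2): starts [14, 29, 65, 90, 113, 138, 191] → cuts [16, 31, 67, 92, 115, 140, 193]
  OquIV (GAGCACGA, off=5): starts [4, 38, 81, 104, 176] → cuts [9, 43, 86, 109, 181]
  RvuV (TGCTTA, off=5): starts [23, 56, 124, 148, 154, 210, 223] → cuts [28, 61, 129, 153, 159, 215, 228]
  WciVI (TGGA, off=2): starts [34, 48, 132, 143, 161, 172] → cuts [36, 50, 134, 145, 163, 174]

All cut coordinates (distinct, sorted): [9, 16, 28, 31, 36, 43, 50, 61, 67, 86, 92, 109, 115, 129, 134, 140, 145, 153, 159, 163, 174, 181, 193, 215, 228]

Fragment lengths:
  [0,9): 9 bp
  [9,16): 7 bp
  [16,28): 12 bp
  [28,31): 3 bp
  [31,36): 5 bp
  [36,43): 7 bp
  [43,50): 7 bp
  [50,61): 11 bp
  [61,67): 6 bp
  [67,86): 19 bp
  [86,92): 6 bp
  [92,109): 17 bp
  [109,115): 6 bp
  [115,129): 14 bp
  [129,134): 5 bp
  [134,140): 6 bp
  [140,145): 5 bp
  [145,153): 8 bp
  [153,159): 6 bp
  [159,163): 4 bp
  [163,174): 11 bp
  [174,181): 7 bp
  [181,193): 12 bp
  [193,215): 22 bp
  [215,228): 13 bp
  [228,250): 22 bp

[3,4,5,5,5,6,6,6,6,6,7,7,7,7,8,9,11,11,12,12,13,14,17,19,22,22]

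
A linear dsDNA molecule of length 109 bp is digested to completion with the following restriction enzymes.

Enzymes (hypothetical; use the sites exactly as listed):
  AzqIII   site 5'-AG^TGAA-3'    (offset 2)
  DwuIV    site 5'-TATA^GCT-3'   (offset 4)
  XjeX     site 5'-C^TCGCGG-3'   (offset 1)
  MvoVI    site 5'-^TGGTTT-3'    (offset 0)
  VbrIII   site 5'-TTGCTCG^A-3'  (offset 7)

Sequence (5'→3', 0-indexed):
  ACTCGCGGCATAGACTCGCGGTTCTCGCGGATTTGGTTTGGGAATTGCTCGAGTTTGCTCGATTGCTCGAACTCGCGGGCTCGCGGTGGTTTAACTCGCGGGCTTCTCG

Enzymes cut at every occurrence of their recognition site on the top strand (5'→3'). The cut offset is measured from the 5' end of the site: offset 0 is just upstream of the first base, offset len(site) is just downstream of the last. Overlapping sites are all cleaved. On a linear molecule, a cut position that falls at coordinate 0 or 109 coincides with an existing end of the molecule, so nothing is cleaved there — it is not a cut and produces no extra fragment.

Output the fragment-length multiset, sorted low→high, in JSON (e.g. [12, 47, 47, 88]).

Per-enzyme occurrences:
  AzqIII (AGTGAA, off=2): no sites
  DwuIV (TATAGCT, off=4): no sites
  XjeX CTCGCGG/1: at [1, 14, 23, 71, 79, 94] ⇒ [2, 15, 24, 72, 80, 95]
  MvoVI TGGTTT/0: at [33, 86] ⇒ [33, 86]
  VbrIII TTGCTCGA/7: at [44, 54, 62] ⇒ [51, 61, 69]

Pooled cuts: [2, 15, 24, 33, 51, 61, 69, 72, 80, 86, 95]

Fragments:
  [0,2): 2 bp
  [2,15): 13 bp
  [15,24): 9 bp
  [24,33): 9 bp
  [33,51): 18 bp
  [51,61): 10 bp
  [61,69): 8 bp
  [69,72): 3 bp
  [72,80): 8 bp
  [80,86): 6 bp
  [86,95): 9 bp
  [95,109): 14 bp

[2,3,6,8,8,9,9,9,10,13,14,18]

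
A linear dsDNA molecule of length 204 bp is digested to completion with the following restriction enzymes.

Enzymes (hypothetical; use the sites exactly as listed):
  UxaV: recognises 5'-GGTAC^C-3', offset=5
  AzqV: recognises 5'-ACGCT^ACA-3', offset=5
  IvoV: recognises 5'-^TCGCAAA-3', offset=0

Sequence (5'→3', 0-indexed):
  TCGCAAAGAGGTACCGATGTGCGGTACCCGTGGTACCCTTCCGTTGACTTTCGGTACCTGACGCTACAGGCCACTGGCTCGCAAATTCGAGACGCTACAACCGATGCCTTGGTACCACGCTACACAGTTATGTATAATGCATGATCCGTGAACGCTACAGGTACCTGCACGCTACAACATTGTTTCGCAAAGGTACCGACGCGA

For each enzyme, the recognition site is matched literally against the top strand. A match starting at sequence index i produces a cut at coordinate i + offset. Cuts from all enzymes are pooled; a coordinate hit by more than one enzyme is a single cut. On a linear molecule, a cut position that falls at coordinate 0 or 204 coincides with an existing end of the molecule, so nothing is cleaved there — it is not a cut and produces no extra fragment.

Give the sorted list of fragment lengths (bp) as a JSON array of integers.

[6,8,8,8,9,9,11,12,13,13,14,18,19,21,35]

Site scan:
  UxaV GGTACC/5: at [9, 22, 31, 52, 110, 159, 191] ⇒ [14, 27, 36, 57, 115, 164, 196]
  AzqV ACGCTACA/5: at [60, 91, 116, 151, 168] ⇒ [65, 96, 121, 156, 173]
  IvoV TCGCAAA/0: at [0, 78, 184] ⇒ [78, 184] (position 0 is a terminus of the linear molecule — no cut)

All cut coordinates (distinct, sorted): [14, 27, 36, 57, 65, 78, 96, 115, 121, 156, 164, 173, 184, 196]

Fragments:
  [0,14): 14 bp
  [14,27): 13 bp
  [27,36): 9 bp
  [36,57): 21 bp
  [57,65): 8 bp
  [65,78): 13 bp
  [78,96): 18 bp
  [96,115): 19 bp
  [115,121): 6 bp
  [121,156): 35 bp
  [156,164): 8 bp
  [164,173): 9 bp
  [173,184): 11 bp
  [184,196): 12 bp
  [196,204): 8 bp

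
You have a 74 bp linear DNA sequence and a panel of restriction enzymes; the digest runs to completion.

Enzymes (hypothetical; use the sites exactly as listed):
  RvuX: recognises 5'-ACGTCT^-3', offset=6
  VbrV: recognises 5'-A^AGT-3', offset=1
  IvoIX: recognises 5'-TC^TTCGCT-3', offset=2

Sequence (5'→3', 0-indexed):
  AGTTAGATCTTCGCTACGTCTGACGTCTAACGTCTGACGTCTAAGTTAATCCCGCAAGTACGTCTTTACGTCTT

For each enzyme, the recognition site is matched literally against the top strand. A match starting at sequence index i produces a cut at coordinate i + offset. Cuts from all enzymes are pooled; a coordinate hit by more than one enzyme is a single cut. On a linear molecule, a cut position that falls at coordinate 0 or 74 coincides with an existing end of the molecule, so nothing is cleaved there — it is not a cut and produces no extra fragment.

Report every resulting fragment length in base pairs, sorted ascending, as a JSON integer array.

Per-enzyme occurrences:
  RvuX ACGTCT/6: at [15, 22, 29, 36, 59, 67] ⇒ [21, 28, 35, 42, 65, 73]
  VbrV AAGT/1: at [42, 55] ⇒ [43, 56]
  IvoIX TCTTCGCT/2: at [7] ⇒ [9]

Pooled cuts: [9, 21, 28, 35, 42, 43, 56, 65, 73]

Fragments:
  [0,9): 9 bp
  [9,21): 12 bp
  [21,28): 7 bp
  [28,35): 7 bp
  [35,42): 7 bp
  [42,43): 1 bp
  [43,56): 13 bp
  [56,65): 9 bp
  [65,73): 8 bp
  [73,74): 1 bp

[1,1,7,7,7,8,9,9,12,13]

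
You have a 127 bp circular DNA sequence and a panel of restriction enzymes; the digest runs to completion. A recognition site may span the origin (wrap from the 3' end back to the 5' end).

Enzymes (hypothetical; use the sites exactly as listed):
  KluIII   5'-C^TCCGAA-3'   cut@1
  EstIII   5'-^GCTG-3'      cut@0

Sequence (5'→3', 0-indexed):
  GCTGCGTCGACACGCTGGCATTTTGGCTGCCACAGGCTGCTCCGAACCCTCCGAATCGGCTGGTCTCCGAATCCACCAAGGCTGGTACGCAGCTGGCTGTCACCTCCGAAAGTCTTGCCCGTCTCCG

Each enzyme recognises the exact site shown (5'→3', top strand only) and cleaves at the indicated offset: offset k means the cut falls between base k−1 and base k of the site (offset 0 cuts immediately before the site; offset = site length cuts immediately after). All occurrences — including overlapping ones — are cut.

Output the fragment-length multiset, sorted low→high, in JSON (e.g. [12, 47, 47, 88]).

Per-enzyme occurrences:
  KluIII CTCCGAA/1: at [39, 48, 64, 103] ⇒ [40, 49, 65, 104]
  EstIII GCTG/0: at [0, 13, 25, 35, 58, 80, 91, 95] ⇒ [0, 13, 25, 35, 58, 80, 91, 95]

Pooled cuts: [0, 13, 25, 35, 40, 49, 58, 65, 80, 91, 95, 104]

Fragment lengths:
  0→13: 13 bp
  13→25: 12 bp
  25→35: 10 bp
  35→40: 5 bp
  40→49: 9 bp
  49→58: 9 bp
  58→65: 7 bp
  65→80: 15 bp
  80→91: 11 bp
  91→95: 4 bp
  95→104: 9 bp
  104→0 (wrap): 127-104+0 = 23 bp

[4,5,7,9,9,9,10,11,12,13,15,23]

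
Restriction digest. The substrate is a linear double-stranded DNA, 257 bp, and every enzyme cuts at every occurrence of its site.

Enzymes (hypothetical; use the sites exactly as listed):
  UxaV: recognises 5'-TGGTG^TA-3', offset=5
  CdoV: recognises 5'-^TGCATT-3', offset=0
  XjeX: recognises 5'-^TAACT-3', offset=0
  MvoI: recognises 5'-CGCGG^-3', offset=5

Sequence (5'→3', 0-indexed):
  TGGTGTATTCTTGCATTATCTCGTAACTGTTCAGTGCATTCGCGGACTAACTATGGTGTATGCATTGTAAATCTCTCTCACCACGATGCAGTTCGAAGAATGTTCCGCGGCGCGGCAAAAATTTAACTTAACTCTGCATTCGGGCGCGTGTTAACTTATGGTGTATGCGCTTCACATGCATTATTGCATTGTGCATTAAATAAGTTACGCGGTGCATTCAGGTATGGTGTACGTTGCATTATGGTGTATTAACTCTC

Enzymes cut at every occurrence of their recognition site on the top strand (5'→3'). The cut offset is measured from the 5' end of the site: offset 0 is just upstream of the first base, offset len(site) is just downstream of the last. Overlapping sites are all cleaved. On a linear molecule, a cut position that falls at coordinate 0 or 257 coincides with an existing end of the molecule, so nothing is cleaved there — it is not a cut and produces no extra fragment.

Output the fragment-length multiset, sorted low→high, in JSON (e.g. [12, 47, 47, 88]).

[2,2,3,5,5,5,5,6,6,7,8,8,8,11,11,11,12,12,12,13,17,17,21,50]

Scan for sites:
  UxaV TGGTGTA/5: at [0, 53, 158, 224, 241] ⇒ [5, 58, 163, 229, 246]
  CdoV TGCATT/0: at [11, 34, 60, 134, 176, 184, 191, 212, 234] ⇒ [11, 34, 60, 134, 176, 184, 191, 212, 234]
  XjeX TAACT/0: at [23, 47, 123, 128, 151, 249] ⇒ [23, 47, 123, 128, 151, 249]
  MvoI CGCGG/5: at [40, 105, 110, 207] ⇒ [45, 110, 115, 212]

All cut coordinates (distinct, sorted): [5, 11, 23, 34, 45, 47, 58, 60, 110, 115, 123, 128, 134, 151, 163, 176, 184, 191, 212, 229, 234, 246, 249]

Fragments:
  [0,5): 5 bp
  [5,11): 6 bp
  [11,23): 12 bp
  [23,34): 11 bp
  [34,45): 11 bp
  [45,47): 2 bp
  [47,58): 11 bp
  [58,60): 2 bp
  [60,110): 50 bp
  [110,115): 5 bp
  [115,123): 8 bp
  [123,128): 5 bp
  [128,134): 6 bp
  [134,151): 17 bp
  [151,163): 12 bp
  [163,176): 13 bp
  [176,184): 8 bp
  [184,191): 7 bp
  [191,212): 21 bp
  [212,229): 17 bp
  [229,234): 5 bp
  [234,246): 12 bp
  [246,249): 3 bp
  [249,257): 8 bp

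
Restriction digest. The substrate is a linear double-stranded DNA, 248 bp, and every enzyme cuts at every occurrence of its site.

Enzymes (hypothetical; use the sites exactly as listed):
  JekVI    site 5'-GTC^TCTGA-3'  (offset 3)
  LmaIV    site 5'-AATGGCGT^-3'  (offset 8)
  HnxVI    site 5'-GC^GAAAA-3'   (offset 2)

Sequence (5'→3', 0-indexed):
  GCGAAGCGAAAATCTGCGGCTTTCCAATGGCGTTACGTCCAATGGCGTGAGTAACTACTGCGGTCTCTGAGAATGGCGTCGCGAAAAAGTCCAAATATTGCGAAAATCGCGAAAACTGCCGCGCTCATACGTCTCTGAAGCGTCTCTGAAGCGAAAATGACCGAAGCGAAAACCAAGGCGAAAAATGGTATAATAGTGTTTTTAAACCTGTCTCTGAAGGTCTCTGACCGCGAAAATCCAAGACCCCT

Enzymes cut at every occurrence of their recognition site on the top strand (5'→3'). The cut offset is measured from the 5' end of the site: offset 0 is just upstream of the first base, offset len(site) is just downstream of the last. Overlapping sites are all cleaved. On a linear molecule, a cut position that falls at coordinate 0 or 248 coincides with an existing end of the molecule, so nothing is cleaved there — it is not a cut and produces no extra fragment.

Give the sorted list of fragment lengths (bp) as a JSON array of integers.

Per-enzyme occurrences:
  JekVI (GTCTCTGA, off=3): starts [62, 130, 141, 209, 219] → cuts [65, 133, 144, 212, 222]
  LmaIV (AATGGCGT, off=8): starts [25, 40, 71] → cuts [33, 48, 79]
  HnxVI (GCGAAAA, off=2): starts [5, 80, 99, 108, 150, 165, 177, 229] → cuts [7, 82, 101, 110, 152, 167, 179, 231]

Pooled cuts: [7, 33, 48, 65, 79, 82, 101, 110, 133, 144, 152, 167, 179, 212, 222, 231]

Fragment lengths:
  [0,7): 7 bp
  [7,33): 26 bp
  [33,48): 15 bp
  [48,65): 17 bp
  [65,79): 14 bp
  [79,82): 3 bp
  [82,101): 19 bp
  [101,110): 9 bp
  [110,133): 23 bp
  [133,144): 11 bp
  [144,152): 8 bp
  [152,167): 15 bp
  [167,179): 12 bp
  [179,212): 33 bp
  [212,222): 10 bp
  [222,231): 9 bp
  [231,248): 17 bp

[3,7,8,9,9,10,11,12,14,15,15,17,17,19,23,26,33]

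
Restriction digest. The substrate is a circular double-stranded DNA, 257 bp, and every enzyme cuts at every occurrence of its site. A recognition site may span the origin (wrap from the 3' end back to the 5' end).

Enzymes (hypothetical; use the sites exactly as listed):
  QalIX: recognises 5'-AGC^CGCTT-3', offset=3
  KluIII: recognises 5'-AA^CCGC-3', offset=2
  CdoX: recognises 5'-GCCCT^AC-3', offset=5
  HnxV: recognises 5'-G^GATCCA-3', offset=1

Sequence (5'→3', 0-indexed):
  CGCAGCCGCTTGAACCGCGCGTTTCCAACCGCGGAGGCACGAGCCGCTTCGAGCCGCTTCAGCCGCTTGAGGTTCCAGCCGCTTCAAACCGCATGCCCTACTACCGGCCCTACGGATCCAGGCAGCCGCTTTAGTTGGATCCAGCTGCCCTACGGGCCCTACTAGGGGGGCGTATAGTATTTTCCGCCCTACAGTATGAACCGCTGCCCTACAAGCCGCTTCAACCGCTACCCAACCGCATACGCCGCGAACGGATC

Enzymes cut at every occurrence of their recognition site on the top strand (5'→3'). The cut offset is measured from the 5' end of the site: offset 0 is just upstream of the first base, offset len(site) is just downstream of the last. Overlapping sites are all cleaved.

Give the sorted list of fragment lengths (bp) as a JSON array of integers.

Scan for sites:
  QalIX (AGCCGCTT, off=3): starts [3, 41, 51, 60, 76, 123, 213] → cuts [6, 44, 54, 63, 79, 126, 216]
  KluIII (AACCGC, off=2): starts [12, 26, 86, 198, 222, 233] → cuts [14, 28, 88, 200, 224, 235]
  CdoX (GCCCTAC, off=5): starts [94, 106, 146, 155, 185, 205] → cuts [99, 111, 151, 160, 190, 210]
  HnxV (GGATCCA, off=1): starts [113, 136] → cuts [114, 137]

Pooled cuts: [6, 14, 28, 44, 54, 63, 79, 88, 99, 111, 114, 126, 137, 151, 160, 190, 200, 210, 216, 224, 235]

Fragment lengths:
  6→14: 8 bp
  14→28: 14 bp
  28→44: 16 bp
  44→54: 10 bp
  54→63: 9 bp
  63→79: 16 bp
  79→88: 9 bp
  88→99: 11 bp
  99→111: 12 bp
  111→114: 3 bp
  114→126: 12 bp
  126→137: 11 bp
  137→151: 14 bp
  151→160: 9 bp
  160→190: 30 bp
  190→200: 10 bp
  200→210: 10 bp
  210→216: 6 bp
  216→224: 8 bp
  224→235: 11 bp
  235→6 (wrap): 257-235+6 = 28 bp

[3,6,8,8,9,9,9,10,10,10,11,11,11,12,12,14,14,16,16,28,30]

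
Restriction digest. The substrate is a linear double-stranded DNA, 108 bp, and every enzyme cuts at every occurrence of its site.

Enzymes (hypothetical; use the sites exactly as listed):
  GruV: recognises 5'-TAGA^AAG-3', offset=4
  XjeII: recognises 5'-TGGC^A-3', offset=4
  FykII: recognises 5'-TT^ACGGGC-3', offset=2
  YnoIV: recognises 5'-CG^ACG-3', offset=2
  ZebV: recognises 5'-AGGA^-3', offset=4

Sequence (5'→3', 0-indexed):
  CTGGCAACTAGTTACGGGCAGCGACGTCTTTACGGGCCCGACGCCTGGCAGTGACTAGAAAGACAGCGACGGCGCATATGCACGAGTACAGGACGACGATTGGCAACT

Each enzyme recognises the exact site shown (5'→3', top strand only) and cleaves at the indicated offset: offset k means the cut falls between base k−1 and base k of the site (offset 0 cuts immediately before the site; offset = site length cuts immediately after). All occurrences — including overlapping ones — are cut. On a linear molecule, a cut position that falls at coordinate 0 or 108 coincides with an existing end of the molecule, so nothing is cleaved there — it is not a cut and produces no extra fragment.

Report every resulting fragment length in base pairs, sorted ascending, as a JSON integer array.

[2,4,5,8,8,9,9,9,9,10,10,25]

Per-enzyme occurrences:
  GruV TAGAAAG/4: at [55] ⇒ [59]
  XjeII TGGCA/4: at [1, 45, 100] ⇒ [5, 49, 104]
  FykII TTACGGGC/2: at [11, 29] ⇒ [13, 31]
  YnoIV CGACG/2: at [21, 38, 66, 93] ⇒ [23, 40, 68, 95]
  ZebV AGGA/4: at [89] ⇒ [93]

All cut coordinates (distinct, sorted): [5, 13, 23, 31, 40, 49, 59, 68, 93, 95, 104]

Fragments:
  [0,5): 5 bp
  [5,13): 8 bp
  [13,23): 10 bp
  [23,31): 8 bp
  [31,40): 9 bp
  [40,49): 9 bp
  [49,59): 10 bp
  [59,68): 9 bp
  [68,93): 25 bp
  [93,95): 2 bp
  [95,104): 9 bp
  [104,108): 4 bp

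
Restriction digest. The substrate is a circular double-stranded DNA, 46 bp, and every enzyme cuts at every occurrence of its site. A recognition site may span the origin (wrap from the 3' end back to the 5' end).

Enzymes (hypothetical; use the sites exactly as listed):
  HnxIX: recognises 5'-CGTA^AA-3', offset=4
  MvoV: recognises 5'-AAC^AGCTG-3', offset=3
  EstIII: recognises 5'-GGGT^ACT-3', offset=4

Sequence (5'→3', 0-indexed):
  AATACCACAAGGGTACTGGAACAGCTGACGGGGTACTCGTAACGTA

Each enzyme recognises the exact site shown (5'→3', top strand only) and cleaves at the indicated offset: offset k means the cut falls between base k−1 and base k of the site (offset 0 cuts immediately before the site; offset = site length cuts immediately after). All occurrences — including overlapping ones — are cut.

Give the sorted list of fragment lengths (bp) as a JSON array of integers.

Site scan:
  HnxIX (CGTAAA, off=4): starts [42] → cuts [0]
  MvoV (AACAGCTG, off=3): starts [19] → cuts [22]
  EstIII (GGGTACT, off=4): starts [10, 30] → cuts [14, 34]

All cut coordinates (distinct, sorted): [0, 14, 22, 34]

Fragment lengths:
  0→14: 14 bp
  14→22: 8 bp
  22→34: 12 bp
  34→0 (wrap): 46-34+0 = 12 bp

[8,12,12,14]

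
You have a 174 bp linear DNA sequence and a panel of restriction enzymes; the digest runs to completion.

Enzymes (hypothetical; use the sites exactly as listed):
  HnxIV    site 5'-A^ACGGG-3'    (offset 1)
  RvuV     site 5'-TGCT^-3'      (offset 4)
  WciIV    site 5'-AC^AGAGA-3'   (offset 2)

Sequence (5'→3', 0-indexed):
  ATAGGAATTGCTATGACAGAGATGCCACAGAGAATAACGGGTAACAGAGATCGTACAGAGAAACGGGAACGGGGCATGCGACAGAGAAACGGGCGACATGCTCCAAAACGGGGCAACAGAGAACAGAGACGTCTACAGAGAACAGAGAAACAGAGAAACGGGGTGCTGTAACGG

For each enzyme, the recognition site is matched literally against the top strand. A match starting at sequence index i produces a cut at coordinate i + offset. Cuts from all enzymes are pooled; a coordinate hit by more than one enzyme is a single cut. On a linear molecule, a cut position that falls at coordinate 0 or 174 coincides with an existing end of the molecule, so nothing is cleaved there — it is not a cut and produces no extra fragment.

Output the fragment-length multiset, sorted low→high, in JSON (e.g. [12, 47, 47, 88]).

[5,5,6,6,6,6,7,7,7,8,8,9,10,10,11,11,12,12,14,14]

Per-enzyme occurrences:
  HnxIV (AACGGG, off=1): starts [35, 61, 67, 87, 106, 156] → cuts [36, 62, 68, 88, 107, 157]
  RvuV (TGCT, off=4): starts [8, 98, 163] → cuts [12, 102, 167]
  WciIV (ACAGAGA, off=2): starts [15, 26, 43, 54, 80, 115, 122, 134, 141, 149] → cuts [17, 28, 45, 56, 82, 117, 124, 136, 143, 151]

Pooled cuts: [12, 17, 28, 36, 45, 56, 62, 68, 82, 88, 102, 107, 117, 124, 136, 143, 151, 157, 167]

Fragments:
  [0,12): 12 bp
  [12,17): 5 bp
  [17,28): 11 bp
  [28,36): 8 bp
  [36,45): 9 bp
  [45,56): 11 bp
  [56,62): 6 bp
  [62,68): 6 bp
  [68,82): 14 bp
  [82,88): 6 bp
  [88,102): 14 bp
  [102,107): 5 bp
  [107,117): 10 bp
  [117,124): 7 bp
  [124,136): 12 bp
  [136,143): 7 bp
  [143,151): 8 bp
  [151,157): 6 bp
  [157,167): 10 bp
  [167,174): 7 bp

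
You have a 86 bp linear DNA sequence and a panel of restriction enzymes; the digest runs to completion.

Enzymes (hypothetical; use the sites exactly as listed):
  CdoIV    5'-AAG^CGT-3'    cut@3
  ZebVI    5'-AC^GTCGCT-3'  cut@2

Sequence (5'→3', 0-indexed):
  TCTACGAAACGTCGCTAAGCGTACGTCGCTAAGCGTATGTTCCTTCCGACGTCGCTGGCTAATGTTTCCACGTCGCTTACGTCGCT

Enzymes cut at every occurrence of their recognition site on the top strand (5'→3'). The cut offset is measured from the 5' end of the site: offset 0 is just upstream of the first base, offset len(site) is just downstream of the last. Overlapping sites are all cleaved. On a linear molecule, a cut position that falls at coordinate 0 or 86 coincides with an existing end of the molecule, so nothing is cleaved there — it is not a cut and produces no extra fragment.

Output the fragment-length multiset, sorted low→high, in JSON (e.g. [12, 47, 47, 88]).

[5,6,9,9,9,10,17,21]

Per-enzyme occurrences:
  CdoIV (AAGCGT, off=3): starts [16, 30] → cuts [19, 33]
  ZebVI (ACGTCGCT, off=2): starts [8, 22, 48, 69, 78] → cuts [10, 24, 50, 71, 80]

All cut coordinates (distinct, sorted): [10, 19, 24, 33, 50, 71, 80]

Fragment lengths:
  [0,10): 10 bp
  [10,19): 9 bp
  [19,24): 5 bp
  [24,33): 9 bp
  [33,50): 17 bp
  [50,71): 21 bp
  [71,80): 9 bp
  [80,86): 6 bp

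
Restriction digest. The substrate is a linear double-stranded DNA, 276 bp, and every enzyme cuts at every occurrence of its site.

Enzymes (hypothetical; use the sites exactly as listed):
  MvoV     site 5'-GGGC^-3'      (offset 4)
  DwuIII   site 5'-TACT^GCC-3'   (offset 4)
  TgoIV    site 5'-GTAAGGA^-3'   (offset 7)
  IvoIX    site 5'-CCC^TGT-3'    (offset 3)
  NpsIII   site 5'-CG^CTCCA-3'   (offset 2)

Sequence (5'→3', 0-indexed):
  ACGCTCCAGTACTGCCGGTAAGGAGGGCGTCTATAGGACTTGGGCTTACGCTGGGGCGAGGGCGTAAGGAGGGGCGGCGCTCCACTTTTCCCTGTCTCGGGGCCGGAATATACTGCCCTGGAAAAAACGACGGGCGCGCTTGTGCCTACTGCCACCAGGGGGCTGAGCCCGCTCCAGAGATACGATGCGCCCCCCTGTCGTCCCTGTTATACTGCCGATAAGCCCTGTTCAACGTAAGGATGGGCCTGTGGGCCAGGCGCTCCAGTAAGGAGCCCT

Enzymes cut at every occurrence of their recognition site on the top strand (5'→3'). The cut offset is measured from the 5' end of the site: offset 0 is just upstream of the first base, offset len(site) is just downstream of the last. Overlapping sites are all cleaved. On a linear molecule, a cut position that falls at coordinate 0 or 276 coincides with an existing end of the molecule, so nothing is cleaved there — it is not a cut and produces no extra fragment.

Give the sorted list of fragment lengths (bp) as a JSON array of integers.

[3,4,4,5,5,5,6,6,7,8,8,9,9,10,11,11,11,12,12,12,13,13,15,15,17,21,24]

Site scan:
  MvoV GGGC/4: at [24, 41, 53, 59, 71, 99, 131, 159, 241, 249] ⇒ [28, 45, 57, 63, 75, 103, 135, 163, 245, 253]
  DwuIII TACTGCC/4: at [9, 110, 146, 209] ⇒ [13, 114, 150, 213]
  TgoIV GTAAGGA/7: at [17, 63, 233, 264] ⇒ [24, 70, 240, 271]
  IvoIX CCCTGT/3: at [89, 192, 201, 222] ⇒ [92, 195, 204, 225]
  NpsIII CGCTCCA/2: at [1, 77, 169, 257] ⇒ [3, 79, 171, 259]

All cut coordinates (distinct, sorted): [3, 13, 24, 28, 45, 57, 63, 70, 75, 79, 92, 103, 114, 135, 150, 163, 171, 195, 204, 213, 225, 240, 245, 253, 259, 271]

Fragments:
  [0,3): 3 bp
  [3,13): 10 bp
  [13,24): 11 bp
  [24,28): 4 bp
  [28,45): 17 bp
  [45,57): 12 bp
  [57,63): 6 bp
  [63,70): 7 bp
  [70,75): 5 bp
  [75,79): 4 bp
  [79,92): 13 bp
  [92,103): 11 bp
  [103,114): 11 bp
  [114,135): 21 bp
  [135,150): 15 bp
  [150,163): 13 bp
  [163,171): 8 bp
  [171,195): 24 bp
  [195,204): 9 bp
  [204,213): 9 bp
  [213,225): 12 bp
  [225,240): 15 bp
  [240,245): 5 bp
  [245,253): 8 bp
  [253,259): 6 bp
  [259,271): 12 bp
  [271,276): 5 bp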